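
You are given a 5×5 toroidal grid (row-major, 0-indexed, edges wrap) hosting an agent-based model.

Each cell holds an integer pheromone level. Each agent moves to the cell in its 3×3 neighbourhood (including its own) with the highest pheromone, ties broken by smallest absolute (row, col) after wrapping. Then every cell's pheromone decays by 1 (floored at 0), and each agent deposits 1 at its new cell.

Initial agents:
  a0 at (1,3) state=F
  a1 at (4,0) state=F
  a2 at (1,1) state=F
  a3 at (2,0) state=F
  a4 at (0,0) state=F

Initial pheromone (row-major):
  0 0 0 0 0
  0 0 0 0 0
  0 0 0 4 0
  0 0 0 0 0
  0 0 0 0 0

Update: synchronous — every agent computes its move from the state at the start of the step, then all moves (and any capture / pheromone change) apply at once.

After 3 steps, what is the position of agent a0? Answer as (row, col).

t=1: a0@(2,3) a1@(0,0) a2@(0,0) a3@(1,0) a4@(0,0) | pheromone: 3 0 0 0 0 / 1 0 0 0 0 / 0 0 0 4 0 / 0 0 0 0 0 / 0 0 0 0 0
t=2: a0@(2,3) a1@(0,0) a2@(0,0) a3@(0,0) a4@(0,0) | pheromone: 6 0 0 0 0 / 0 0 0 0 0 / 0 0 0 4 0 / 0 0 0 0 0 / 0 0 0 0 0
t=3: a0@(2,3) a1@(0,0) a2@(0,0) a3@(0,0) a4@(0,0) | pheromone: 9 0 0 0 0 / 0 0 0 0 0 / 0 0 0 4 0 / 0 0 0 0 0 / 0 0 0 0 0

(2, 3)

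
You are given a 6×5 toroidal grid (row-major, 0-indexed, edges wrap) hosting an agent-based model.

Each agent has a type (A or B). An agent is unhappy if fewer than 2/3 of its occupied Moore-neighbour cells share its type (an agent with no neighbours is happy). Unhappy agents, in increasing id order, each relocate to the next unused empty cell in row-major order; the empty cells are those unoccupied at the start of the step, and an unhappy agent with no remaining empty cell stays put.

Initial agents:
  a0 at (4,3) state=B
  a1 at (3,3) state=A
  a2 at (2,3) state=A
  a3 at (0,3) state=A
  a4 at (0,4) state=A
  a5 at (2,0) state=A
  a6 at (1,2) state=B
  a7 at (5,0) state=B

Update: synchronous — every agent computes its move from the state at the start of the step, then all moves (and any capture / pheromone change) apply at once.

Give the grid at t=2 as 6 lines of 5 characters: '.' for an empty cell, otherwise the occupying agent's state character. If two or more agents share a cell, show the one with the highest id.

.AABA
.AB..
AB...
.....
.....
.....

t=1: a0@(0,0):B a1@(0,1):A a2@(0,2):A a3@(1,0):A a4@(1,1):A a5@(2,0):A a6@(1,3):B a7@(1,4):B
t=2: a0@(0,3):B a1@(0,1):A a2@(0,2):A a3@(0,4):A a4@(1,1):A a5@(2,0):A a6@(1,2):B a7@(2,1):B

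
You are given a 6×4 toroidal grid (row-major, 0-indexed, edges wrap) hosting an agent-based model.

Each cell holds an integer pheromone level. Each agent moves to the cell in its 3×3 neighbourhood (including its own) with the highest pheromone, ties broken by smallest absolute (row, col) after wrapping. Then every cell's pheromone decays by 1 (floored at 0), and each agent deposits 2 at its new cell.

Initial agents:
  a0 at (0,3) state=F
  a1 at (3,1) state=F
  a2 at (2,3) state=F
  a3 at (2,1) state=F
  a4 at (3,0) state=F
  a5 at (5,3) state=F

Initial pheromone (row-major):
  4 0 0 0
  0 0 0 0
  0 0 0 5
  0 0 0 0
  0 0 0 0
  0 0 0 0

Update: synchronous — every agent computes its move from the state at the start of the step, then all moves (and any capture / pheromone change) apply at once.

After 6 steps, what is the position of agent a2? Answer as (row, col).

t=1: a0@(0,0) a1@(2,0) a2@(2,3) a3@(1,0) a4@(2,3) a5@(0,0) | pheromone: 7 0 0 0 / 2 0 0 0 / 2 0 0 8 / 0 0 0 0 / 0 0 0 0 / 0 0 0 0
t=2: a0@(0,0) a1@(2,3) a2@(2,3) a3@(2,3) a4@(2,3) a5@(0,0) | pheromone: 10 0 0 0 / 1 0 0 0 / 1 0 0 15 / 0 0 0 0 / 0 0 0 0 / 0 0 0 0
t=3: a0@(0,0) a1@(2,3) a2@(2,3) a3@(2,3) a4@(2,3) a5@(0,0) | pheromone: 13 0 0 0 / 0 0 0 0 / 0 0 0 22 / 0 0 0 0 / 0 0 0 0 / 0 0 0 0
t=4: a0@(0,0) a1@(2,3) a2@(2,3) a3@(2,3) a4@(2,3) a5@(0,0) | pheromone: 16 0 0 0 / 0 0 0 0 / 0 0 0 29 / 0 0 0 0 / 0 0 0 0 / 0 0 0 0
t=5: a0@(0,0) a1@(2,3) a2@(2,3) a3@(2,3) a4@(2,3) a5@(0,0) | pheromone: 19 0 0 0 / 0 0 0 0 / 0 0 0 36 / 0 0 0 0 / 0 0 0 0 / 0 0 0 0
t=6: a0@(0,0) a1@(2,3) a2@(2,3) a3@(2,3) a4@(2,3) a5@(0,0) | pheromone: 22 0 0 0 / 0 0 0 0 / 0 0 0 43 / 0 0 0 0 / 0 0 0 0 / 0 0 0 0

(2, 3)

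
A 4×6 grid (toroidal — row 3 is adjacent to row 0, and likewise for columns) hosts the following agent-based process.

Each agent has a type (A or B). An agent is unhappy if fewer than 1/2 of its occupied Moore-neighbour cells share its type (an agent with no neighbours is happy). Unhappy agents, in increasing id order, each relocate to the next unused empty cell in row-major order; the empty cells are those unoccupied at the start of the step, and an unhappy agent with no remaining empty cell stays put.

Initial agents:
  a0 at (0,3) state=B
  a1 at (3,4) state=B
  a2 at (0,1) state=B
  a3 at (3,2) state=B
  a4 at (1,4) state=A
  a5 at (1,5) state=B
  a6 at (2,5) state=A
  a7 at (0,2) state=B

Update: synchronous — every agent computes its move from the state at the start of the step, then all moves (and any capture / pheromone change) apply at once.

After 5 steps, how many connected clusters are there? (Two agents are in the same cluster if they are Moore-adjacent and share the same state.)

2

t=1: a0@(0,3):B a1@(3,4):B a2@(0,1):B a3@(3,2):B a4@(0,0):A a5@(0,4):B a6@(0,5):A a7@(0,2):B
t=2: a0@(0,3):B a1@(3,4):B a2@(0,1):B a3@(3,2):B a4@(0,0):A a5@(0,4):B a6@(1,0):A a7@(0,2):B
t=3: (unchanged — steady state)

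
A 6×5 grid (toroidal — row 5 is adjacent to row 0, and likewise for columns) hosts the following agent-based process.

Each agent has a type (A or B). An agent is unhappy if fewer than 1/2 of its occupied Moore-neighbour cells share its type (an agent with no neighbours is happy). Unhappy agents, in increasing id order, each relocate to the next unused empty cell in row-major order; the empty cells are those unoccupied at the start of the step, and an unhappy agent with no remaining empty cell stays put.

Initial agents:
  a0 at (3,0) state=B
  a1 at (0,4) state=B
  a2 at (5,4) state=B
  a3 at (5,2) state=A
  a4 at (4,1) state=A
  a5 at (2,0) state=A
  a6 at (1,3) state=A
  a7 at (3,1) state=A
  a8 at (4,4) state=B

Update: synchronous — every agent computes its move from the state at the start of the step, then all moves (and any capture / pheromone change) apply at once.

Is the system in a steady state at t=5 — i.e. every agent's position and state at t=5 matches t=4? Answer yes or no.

t=1: a0@(0,0):B a1@(0,4):B a2@(5,4):B a3@(5,2):A a4@(4,1):A a5@(2,0):A a6@(0,1):A a7@(3,1):A a8@(4,4):B
t=2: (unchanged — steady state)

yes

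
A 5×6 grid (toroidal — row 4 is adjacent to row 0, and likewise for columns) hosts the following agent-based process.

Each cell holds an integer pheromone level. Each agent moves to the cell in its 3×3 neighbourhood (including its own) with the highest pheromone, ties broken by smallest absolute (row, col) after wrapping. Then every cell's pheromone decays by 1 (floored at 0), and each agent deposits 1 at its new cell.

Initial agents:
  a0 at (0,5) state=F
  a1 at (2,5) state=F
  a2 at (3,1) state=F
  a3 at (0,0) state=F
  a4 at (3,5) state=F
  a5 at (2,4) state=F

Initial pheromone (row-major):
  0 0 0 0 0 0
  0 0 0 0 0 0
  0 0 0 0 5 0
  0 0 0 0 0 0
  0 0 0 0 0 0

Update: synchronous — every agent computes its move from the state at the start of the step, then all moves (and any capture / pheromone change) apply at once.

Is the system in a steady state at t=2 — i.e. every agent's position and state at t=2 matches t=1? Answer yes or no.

yes

t=1: a0@(0,0) a1@(2,4) a2@(2,0) a3@(0,0) a4@(2,4) a5@(2,4) | pheromone: 2 0 0 0 0 0 / 0 0 0 0 0 0 / 1 0 0 0 7 0 / 0 0 0 0 0 0 / 0 0 0 0 0 0
t=2: a0@(0,0) a1@(2,4) a2@(2,0) a3@(0,0) a4@(2,4) a5@(2,4) | pheromone: 3 0 0 0 0 0 / 0 0 0 0 0 0 / 1 0 0 0 9 0 / 0 0 0 0 0 0 / 0 0 0 0 0 0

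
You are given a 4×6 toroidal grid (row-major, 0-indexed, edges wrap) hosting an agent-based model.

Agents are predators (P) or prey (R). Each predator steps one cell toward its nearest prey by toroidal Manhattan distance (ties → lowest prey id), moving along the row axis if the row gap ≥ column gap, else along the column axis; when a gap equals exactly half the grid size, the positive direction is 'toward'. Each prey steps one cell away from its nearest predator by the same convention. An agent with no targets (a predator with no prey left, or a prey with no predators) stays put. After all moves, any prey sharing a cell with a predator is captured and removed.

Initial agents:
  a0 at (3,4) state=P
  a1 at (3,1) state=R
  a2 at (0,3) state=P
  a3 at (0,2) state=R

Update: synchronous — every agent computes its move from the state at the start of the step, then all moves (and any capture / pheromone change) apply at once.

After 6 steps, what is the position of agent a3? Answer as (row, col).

(0, 0)

t=1: a0@(3,5):P a1@(3,0):R a2@(0,2):P a3@(0,1):R
t=2: a0@(3,0):P a1@(3,1):R a2@(0,1):P a3@(0,0):R
t=3: a0@(3,1):P a1@(3,2):R a2@(3,1):P a3@(1,0):R
t=4: a0@(3,2):P a1@(3,3):R a2@(3,2):P a3@(0,0):R
t=5: a0@(3,3):P a1@(3,4):R a2@(3,3):P a3@(0,5):R
t=6: a0@(3,4):P a1@(3,5):R a2@(3,4):P a3@(0,0):R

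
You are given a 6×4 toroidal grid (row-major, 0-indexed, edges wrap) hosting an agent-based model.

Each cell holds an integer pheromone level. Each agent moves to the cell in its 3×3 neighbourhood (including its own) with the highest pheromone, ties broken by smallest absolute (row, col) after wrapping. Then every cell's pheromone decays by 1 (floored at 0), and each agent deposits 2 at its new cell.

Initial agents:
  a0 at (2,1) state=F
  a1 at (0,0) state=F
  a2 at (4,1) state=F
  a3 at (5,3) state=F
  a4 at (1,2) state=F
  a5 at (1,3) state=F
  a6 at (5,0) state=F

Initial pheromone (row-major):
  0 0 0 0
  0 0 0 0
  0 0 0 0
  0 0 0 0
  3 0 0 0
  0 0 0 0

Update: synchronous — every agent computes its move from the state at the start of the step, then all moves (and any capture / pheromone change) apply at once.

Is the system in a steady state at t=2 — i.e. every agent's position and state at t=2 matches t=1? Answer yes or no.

no

t=1: a0@(1,0) a1@(0,0) a2@(4,0) a3@(4,0) a4@(0,1) a5@(0,0) a6@(4,0) | pheromone: 4 2 0 0 / 2 0 0 0 / 0 0 0 0 / 0 0 0 0 / 8 0 0 0 / 0 0 0 0
t=2: a0@(0,0) a1@(0,0) a2@(4,0) a3@(4,0) a4@(0,0) a5@(0,0) a6@(4,0) | pheromone: 11 1 0 0 / 1 0 0 0 / 0 0 0 0 / 0 0 0 0 / 13 0 0 0 / 0 0 0 0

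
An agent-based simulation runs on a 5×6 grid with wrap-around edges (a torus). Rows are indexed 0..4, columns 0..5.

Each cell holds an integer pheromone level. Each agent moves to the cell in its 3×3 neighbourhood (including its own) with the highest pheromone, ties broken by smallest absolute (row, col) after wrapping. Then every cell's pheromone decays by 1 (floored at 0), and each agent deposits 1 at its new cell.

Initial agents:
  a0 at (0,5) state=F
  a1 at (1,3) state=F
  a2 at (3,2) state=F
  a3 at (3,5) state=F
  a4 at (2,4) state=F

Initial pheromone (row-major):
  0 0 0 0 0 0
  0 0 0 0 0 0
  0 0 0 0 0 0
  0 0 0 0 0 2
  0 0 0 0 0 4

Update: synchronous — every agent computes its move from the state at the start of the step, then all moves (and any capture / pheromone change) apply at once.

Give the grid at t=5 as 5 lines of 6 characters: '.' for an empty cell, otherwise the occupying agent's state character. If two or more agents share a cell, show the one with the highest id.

t=1: a0@(4,5) a1@(0,2) a2@(2,1) a3@(4,5) a4@(3,5) | pheromone: 0 0 1 0 0 0 / 0 0 0 0 0 0 / 0 1 0 0 0 0 / 0 0 0 0 0 2 / 0 0 0 0 0 5
t=2: a0@(4,5) a1@(0,2) a2@(2,1) a3@(4,5) a4@(4,5) | pheromone: 0 0 1 0 0 0 / 0 0 0 0 0 0 / 0 1 0 0 0 0 / 0 0 0 0 0 1 / 0 0 0 0 0 7
t=3: a0@(4,5) a1@(0,2) a2@(2,1) a3@(4,5) a4@(4,5) | pheromone: 0 0 1 0 0 0 / 0 0 0 0 0 0 / 0 1 0 0 0 0 / 0 0 0 0 0 0 / 0 0 0 0 0 9
t=4: a0@(4,5) a1@(0,2) a2@(2,1) a3@(4,5) a4@(4,5) | pheromone: 0 0 1 0 0 0 / 0 0 0 0 0 0 / 0 1 0 0 0 0 / 0 0 0 0 0 0 / 0 0 0 0 0 11
t=5: a0@(4,5) a1@(0,2) a2@(2,1) a3@(4,5) a4@(4,5) | pheromone: 0 0 1 0 0 0 / 0 0 0 0 0 0 / 0 1 0 0 0 0 / 0 0 0 0 0 0 / 0 0 0 0 0 13

..F...
......
.F....
......
.....F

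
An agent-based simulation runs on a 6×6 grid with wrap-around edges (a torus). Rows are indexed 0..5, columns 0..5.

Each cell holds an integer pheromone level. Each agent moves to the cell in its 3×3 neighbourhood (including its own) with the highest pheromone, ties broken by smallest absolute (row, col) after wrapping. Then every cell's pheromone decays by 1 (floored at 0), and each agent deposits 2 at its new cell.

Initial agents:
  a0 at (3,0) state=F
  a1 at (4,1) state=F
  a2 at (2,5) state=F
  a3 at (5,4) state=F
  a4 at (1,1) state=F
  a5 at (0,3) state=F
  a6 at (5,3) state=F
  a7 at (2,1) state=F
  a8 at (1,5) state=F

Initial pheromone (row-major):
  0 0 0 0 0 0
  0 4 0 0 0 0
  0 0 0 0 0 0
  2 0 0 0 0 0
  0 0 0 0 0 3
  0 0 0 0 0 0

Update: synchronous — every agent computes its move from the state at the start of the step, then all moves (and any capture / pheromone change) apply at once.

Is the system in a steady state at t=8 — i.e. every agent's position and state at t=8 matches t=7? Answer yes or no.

t=1: a0@(4,5) a1@(3,0) a2@(3,0) a3@(4,5) a4@(1,1) a5@(0,2) a6@(0,2) a7@(1,1) a8@(0,0) | pheromone: 2 0 4 0 0 0 / 0 7 0 0 0 0 / 0 0 0 0 0 0 / 5 0 0 0 0 0 / 0 0 0 0 0 6 / 0 0 0 0 0 0
t=2: a0@(4,5) a1@(4,5) a2@(4,5) a3@(4,5) a4@(1,1) a5@(1,1) a6@(1,1) a7@(1,1) a8@(1,1) | pheromone: 1 0 3 0 0 0 / 0 16 0 0 0 0 / 0 0 0 0 0 0 / 4 0 0 0 0 0 / 0 0 0 0 0 13 / 0 0 0 0 0 0
t=3: a0@(4,5) a1@(4,5) a2@(4,5) a3@(4,5) a4@(1,1) a5@(1,1) a6@(1,1) a7@(1,1) a8@(1,1) | pheromone: 0 0 2 0 0 0 / 0 25 0 0 0 0 / 0 0 0 0 0 0 / 3 0 0 0 0 0 / 0 0 0 0 0 20 / 0 0 0 0 0 0
t=4: a0@(4,5) a1@(4,5) a2@(4,5) a3@(4,5) a4@(1,1) a5@(1,1) a6@(1,1) a7@(1,1) a8@(1,1) | pheromone: 0 0 1 0 0 0 / 0 34 0 0 0 0 / 0 0 0 0 0 0 / 2 0 0 0 0 0 / 0 0 0 0 0 27 / 0 0 0 0 0 0
t=5: a0@(4,5) a1@(4,5) a2@(4,5) a3@(4,5) a4@(1,1) a5@(1,1) a6@(1,1) a7@(1,1) a8@(1,1) | pheromone: 0 0 0 0 0 0 / 0 43 0 0 0 0 / 0 0 0 0 0 0 / 1 0 0 0 0 0 / 0 0 0 0 0 34 / 0 0 0 0 0 0
t=6: a0@(4,5) a1@(4,5) a2@(4,5) a3@(4,5) a4@(1,1) a5@(1,1) a6@(1,1) a7@(1,1) a8@(1,1) | pheromone: 0 0 0 0 0 0 / 0 52 0 0 0 0 / 0 0 0 0 0 0 / 0 0 0 0 0 0 / 0 0 0 0 0 41 / 0 0 0 0 0 0
t=7: a0@(4,5) a1@(4,5) a2@(4,5) a3@(4,5) a4@(1,1) a5@(1,1) a6@(1,1) a7@(1,1) a8@(1,1) | pheromone: 0 0 0 0 0 0 / 0 61 0 0 0 0 / 0 0 0 0 0 0 / 0 0 0 0 0 0 / 0 0 0 0 0 48 / 0 0 0 0 0 0
t=8: a0@(4,5) a1@(4,5) a2@(4,5) a3@(4,5) a4@(1,1) a5@(1,1) a6@(1,1) a7@(1,1) a8@(1,1) | pheromone: 0 0 0 0 0 0 / 0 70 0 0 0 0 / 0 0 0 0 0 0 / 0 0 0 0 0 0 / 0 0 0 0 0 55 / 0 0 0 0 0 0

yes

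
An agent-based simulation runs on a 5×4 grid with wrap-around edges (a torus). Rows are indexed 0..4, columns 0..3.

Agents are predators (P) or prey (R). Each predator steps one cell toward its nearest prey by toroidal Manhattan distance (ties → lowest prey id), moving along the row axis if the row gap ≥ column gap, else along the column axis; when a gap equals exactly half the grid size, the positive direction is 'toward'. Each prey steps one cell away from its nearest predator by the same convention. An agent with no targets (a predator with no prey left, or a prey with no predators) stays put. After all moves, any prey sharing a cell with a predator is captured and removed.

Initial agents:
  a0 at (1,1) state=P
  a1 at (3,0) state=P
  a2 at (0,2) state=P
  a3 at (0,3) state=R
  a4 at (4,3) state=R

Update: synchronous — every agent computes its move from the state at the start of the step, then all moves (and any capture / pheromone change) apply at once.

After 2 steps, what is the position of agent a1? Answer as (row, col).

(0, 0)

t=1: a0@(1,2):P a1@(4,0):P a2@(0,3):P a3@(0,0):R
t=2: a0@(1,3):P a1@(0,0):P a2@(0,0):P a3@(1,0):R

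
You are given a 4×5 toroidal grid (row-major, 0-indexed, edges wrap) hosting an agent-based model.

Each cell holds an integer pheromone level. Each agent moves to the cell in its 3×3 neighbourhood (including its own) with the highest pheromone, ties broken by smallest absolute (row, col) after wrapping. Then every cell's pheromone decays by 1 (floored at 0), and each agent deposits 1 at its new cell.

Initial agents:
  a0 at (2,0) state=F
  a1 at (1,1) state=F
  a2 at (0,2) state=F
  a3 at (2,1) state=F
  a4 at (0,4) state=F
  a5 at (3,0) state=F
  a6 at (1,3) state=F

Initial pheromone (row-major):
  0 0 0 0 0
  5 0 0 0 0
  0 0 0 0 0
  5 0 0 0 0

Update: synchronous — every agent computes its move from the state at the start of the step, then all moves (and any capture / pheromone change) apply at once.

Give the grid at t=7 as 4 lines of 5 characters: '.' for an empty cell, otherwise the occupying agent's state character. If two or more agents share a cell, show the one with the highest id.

.....
F....
.....
F....

t=1: a0@(1,0) a1@(1,0) a2@(0,1) a3@(1,0) a4@(1,0) a5@(3,0) a6@(0,2) | pheromone: 0 1 1 0 0 / 8 0 0 0 0 / 0 0 0 0 0 / 5 0 0 0 0
t=2: a0@(1,0) a1@(1,0) a2@(1,0) a3@(1,0) a4@(1,0) a5@(3,0) a6@(0,1) | pheromone: 0 1 0 0 0 / 12 0 0 0 0 / 0 0 0 0 0 / 5 0 0 0 0
t=3: a0@(1,0) a1@(1,0) a2@(1,0) a3@(1,0) a4@(1,0) a5@(3,0) a6@(1,0) | pheromone: 0 0 0 0 0 / 17 0 0 0 0 / 0 0 0 0 0 / 5 0 0 0 0
t=4: a0@(1,0) a1@(1,0) a2@(1,0) a3@(1,0) a4@(1,0) a5@(3,0) a6@(1,0) | pheromone: 0 0 0 0 0 / 22 0 0 0 0 / 0 0 0 0 0 / 5 0 0 0 0
t=5: a0@(1,0) a1@(1,0) a2@(1,0) a3@(1,0) a4@(1,0) a5@(3,0) a6@(1,0) | pheromone: 0 0 0 0 0 / 27 0 0 0 0 / 0 0 0 0 0 / 5 0 0 0 0
t=6: a0@(1,0) a1@(1,0) a2@(1,0) a3@(1,0) a4@(1,0) a5@(3,0) a6@(1,0) | pheromone: 0 0 0 0 0 / 32 0 0 0 0 / 0 0 0 0 0 / 5 0 0 0 0
t=7: a0@(1,0) a1@(1,0) a2@(1,0) a3@(1,0) a4@(1,0) a5@(3,0) a6@(1,0) | pheromone: 0 0 0 0 0 / 37 0 0 0 0 / 0 0 0 0 0 / 5 0 0 0 0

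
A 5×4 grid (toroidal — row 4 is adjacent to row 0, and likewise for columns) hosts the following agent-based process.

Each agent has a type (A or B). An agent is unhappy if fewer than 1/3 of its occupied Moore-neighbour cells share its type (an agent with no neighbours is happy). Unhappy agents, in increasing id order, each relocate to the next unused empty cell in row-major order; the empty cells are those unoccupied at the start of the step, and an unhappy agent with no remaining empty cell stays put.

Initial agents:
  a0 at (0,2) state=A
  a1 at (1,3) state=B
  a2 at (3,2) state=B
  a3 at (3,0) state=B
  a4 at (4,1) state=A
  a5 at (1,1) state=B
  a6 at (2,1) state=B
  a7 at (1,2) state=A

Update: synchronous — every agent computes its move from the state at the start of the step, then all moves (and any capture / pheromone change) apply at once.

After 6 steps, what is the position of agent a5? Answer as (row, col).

t=1: a0@(0,2):A a1@(0,0):B a2@(3,2):B a3@(3,0):B a4@(4,1):A a5@(1,1):B a6@(2,1):B a7@(0,1):A
t=2: (unchanged — steady state)

(1, 1)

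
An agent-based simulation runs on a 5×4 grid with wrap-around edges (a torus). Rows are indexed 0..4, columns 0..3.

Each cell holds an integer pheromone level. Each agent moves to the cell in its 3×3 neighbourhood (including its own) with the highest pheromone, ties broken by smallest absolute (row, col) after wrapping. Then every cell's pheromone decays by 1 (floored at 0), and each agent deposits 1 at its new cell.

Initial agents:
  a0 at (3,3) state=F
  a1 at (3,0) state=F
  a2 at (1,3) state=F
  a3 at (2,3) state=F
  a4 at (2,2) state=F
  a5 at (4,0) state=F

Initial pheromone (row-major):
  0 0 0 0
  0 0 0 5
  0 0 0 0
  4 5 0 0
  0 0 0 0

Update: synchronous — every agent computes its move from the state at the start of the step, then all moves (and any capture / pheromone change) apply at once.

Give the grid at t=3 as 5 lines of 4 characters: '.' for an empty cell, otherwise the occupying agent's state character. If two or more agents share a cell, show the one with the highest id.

t=1: a0@(3,0) a1@(3,1) a2@(1,3) a3@(1,3) a4@(1,3) a5@(3,1) | pheromone: 0 0 0 0 / 0 0 0 7 / 0 0 0 0 / 4 6 0 0 / 0 0 0 0
t=2: a0@(3,1) a1@(3,1) a2@(1,3) a3@(1,3) a4@(1,3) a5@(3,1) | pheromone: 0 0 0 0 / 0 0 0 9 / 0 0 0 0 / 3 8 0 0 / 0 0 0 0
t=3: a0@(3,1) a1@(3,1) a2@(1,3) a3@(1,3) a4@(1,3) a5@(3,1) | pheromone: 0 0 0 0 / 0 0 0 11 / 0 0 0 0 / 2 10 0 0 / 0 0 0 0

....
...F
....
.F..
....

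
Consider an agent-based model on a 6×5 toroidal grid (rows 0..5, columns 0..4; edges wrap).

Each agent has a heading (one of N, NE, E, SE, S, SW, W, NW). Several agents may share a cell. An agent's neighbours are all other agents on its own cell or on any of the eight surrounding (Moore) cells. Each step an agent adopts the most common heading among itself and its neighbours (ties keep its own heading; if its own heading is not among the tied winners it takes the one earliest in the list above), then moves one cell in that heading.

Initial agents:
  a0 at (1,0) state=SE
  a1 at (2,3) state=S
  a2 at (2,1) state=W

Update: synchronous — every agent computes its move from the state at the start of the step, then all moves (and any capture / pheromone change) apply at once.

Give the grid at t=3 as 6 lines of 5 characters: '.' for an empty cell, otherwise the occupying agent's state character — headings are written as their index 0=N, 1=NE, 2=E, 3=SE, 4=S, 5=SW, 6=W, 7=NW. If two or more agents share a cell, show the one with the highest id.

t=1: a0@(2,1):SE a1@(3,3):S a2@(2,0):W
t=2: a0@(3,2):SE a1@(4,3):S a2@(2,4):W
t=3: a0@(4,3):SE a1@(5,3):S a2@(2,3):W

.....
.....
...6.
.....
...3.
...4.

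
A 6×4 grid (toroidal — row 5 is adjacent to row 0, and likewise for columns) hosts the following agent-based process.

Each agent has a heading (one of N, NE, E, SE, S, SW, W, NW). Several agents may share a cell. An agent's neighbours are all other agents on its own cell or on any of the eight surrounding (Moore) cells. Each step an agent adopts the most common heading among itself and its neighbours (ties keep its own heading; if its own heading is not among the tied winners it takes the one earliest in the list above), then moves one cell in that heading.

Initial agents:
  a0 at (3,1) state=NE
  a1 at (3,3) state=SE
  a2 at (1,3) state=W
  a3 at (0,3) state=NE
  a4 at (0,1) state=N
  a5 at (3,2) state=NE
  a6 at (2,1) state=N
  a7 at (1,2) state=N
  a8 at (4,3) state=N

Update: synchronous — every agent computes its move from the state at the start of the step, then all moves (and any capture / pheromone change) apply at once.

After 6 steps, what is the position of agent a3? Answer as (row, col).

(0, 1)

t=1: a0@(2,2):NE a1@(4,0):SE a2@(1,2):W a3@(5,0):NE a4@(5,1):N a5@(2,3):NE a6@(1,1):N a7@(0,2):N a8@(3,3):N
t=2: a0@(1,3):NE a1@(3,0):N a2@(0,2):N a3@(4,1):NE a4@(4,1):N a5@(1,0):NE a6@(0,1):N a7@(5,2):N a8@(2,0):NE
t=3: a0@(0,0):NE a1@(2,0):N a2@(5,2):N a3@(3,1):N a4@(3,1):N a5@(0,1):NE a6@(5,1):N a7@(4,2):N a8@(1,1):NE
t=4: a0@(5,1):NE a1@(1,0):N a2@(4,2):N a3@(2,1):N a4@(2,1):N a5@(5,2):NE a6@(4,1):N a7@(3,2):N a8@(0,2):NE
t=5: a0@(4,2):NE a1@(0,0):N a2@(3,2):N a3@(1,1):N a4@(1,1):N a5@(4,3):NE a6@(3,1):N a7@(2,2):N a8@(5,3):NE
t=6: a0@(3,3):NE a1@(5,0):N a2@(2,2):N a3@(0,1):N a4@(0,1):N a5@(3,0):NE a6@(2,1):N a7@(1,2):N a8@(4,0):NE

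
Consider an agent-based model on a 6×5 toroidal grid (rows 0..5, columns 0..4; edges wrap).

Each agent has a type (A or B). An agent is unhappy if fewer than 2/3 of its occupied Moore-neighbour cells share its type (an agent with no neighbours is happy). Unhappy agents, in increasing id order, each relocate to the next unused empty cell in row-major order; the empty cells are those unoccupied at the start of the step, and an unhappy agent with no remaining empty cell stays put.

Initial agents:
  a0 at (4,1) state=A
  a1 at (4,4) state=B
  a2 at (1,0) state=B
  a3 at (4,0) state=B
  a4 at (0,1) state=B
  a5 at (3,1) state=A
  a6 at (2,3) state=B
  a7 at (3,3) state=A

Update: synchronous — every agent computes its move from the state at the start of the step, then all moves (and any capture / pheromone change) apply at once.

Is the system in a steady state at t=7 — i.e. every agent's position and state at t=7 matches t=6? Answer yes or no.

no

t=1: a0@(0,0):A a1@(0,2):B a2@(1,0):B a3@(0,3):B a4@(0,1):B a5@(0,4):A a6@(1,1):B a7@(1,2):A
t=2: a0@(1,3):A a1@(0,2):B a2@(1,4):B a3@(2,0):B a4@(2,1):B a5@(2,2):A a6@(2,3):B a7@(2,4):A
t=3: a0@(0,0):A a1@(0,1):B a2@(0,3):B a3@(2,0):B a4@(0,4):B a5@(1,0):A a6@(1,1):B a7@(1,2):A
t=4: a0@(0,2):A a1@(1,3):B a2@(1,4):B a3@(2,1):B a4@(2,2):B a5@(2,3):A a6@(2,4):B a7@(3,0):A
t=5: a0@(0,0):A a1@(0,1):B a2@(1,4):B a3@(0,3):B a4@(2,2):B a5@(0,4):A a6@(1,0):B a7@(1,1):A
t=6: a0@(0,2):A a1@(1,2):B a2@(1,3):B a3@(2,0):B a4@(2,1):B a5@(2,3):A a6@(2,4):B a7@(3,0):A
t=7: a0@(0,0):A a1@(0,1):B a2@(0,3):B a3@(2,0):B a4@(2,1):B a5@(0,4):A a6@(1,0):B a7@(1,1):A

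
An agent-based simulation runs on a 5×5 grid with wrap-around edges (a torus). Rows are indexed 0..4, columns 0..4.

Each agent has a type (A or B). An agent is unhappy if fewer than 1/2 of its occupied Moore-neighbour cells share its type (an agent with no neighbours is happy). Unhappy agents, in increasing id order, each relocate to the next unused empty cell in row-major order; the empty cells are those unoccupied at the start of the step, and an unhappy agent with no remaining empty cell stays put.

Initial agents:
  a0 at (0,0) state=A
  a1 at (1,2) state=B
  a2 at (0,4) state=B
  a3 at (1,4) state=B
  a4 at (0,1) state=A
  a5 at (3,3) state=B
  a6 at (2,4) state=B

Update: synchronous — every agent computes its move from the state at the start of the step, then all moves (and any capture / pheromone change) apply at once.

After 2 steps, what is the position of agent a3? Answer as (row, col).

(1, 4)

t=1: a0@(0,2):A a1@(0,3):B a2@(0,4):B a3@(1,4):B a4@(0,1):A a5@(3,3):B a6@(2,4):B
t=2: (unchanged — steady state)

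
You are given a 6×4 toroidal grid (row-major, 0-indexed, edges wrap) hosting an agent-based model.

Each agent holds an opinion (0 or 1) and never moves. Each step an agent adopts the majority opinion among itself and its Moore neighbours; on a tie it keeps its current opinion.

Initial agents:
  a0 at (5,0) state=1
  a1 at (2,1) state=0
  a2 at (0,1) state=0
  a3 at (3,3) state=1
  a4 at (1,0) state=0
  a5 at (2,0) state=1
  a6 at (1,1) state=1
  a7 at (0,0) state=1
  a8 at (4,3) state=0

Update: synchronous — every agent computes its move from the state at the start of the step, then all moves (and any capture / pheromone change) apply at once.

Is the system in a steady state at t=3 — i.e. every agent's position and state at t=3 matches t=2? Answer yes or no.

t=1: a0@(5,0):1 a1@(2,1):0 a2@(0,1):1 a3@(3,3):1 a4@(1,0):0 a5@(2,0):1 a6@(1,1):1 a7@(0,0):1 a8@(4,3):1
t=2: a0@(5,0):1 a1@(2,1):0 a2@(0,1):1 a3@(3,3):1 a4@(1,0):1 a5@(2,0):1 a6@(1,1):1 a7@(0,0):1 a8@(4,3):1
t=3: a0@(5,0):1 a1@(2,1):1 a2@(0,1):1 a3@(3,3):1 a4@(1,0):1 a5@(2,0):1 a6@(1,1):1 a7@(0,0):1 a8@(4,3):1

no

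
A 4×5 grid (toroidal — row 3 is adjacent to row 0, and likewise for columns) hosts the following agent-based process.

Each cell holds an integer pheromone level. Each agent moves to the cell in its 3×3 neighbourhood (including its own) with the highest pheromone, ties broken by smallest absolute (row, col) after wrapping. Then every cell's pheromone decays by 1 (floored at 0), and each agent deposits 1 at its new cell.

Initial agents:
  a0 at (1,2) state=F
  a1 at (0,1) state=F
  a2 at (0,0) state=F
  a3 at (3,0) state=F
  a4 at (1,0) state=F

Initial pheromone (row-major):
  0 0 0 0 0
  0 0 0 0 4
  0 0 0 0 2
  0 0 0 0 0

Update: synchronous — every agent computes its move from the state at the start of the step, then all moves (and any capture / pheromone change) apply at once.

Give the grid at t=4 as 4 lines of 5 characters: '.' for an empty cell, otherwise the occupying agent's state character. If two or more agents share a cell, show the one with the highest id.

.....
....F
.....
.....

t=1: a0@(0,1) a1@(0,0) a2@(1,4) a3@(2,4) a4@(1,4) | pheromone: 1 1 0 0 0 / 0 0 0 0 5 / 0 0 0 0 2 / 0 0 0 0 0
t=2: a0@(0,0) a1@(1,4) a2@(1,4) a3@(1,4) a4@(1,4) | pheromone: 1 0 0 0 0 / 0 0 0 0 8 / 0 0 0 0 1 / 0 0 0 0 0
t=3: a0@(1,4) a1@(1,4) a2@(1,4) a3@(1,4) a4@(1,4) | pheromone: 0 0 0 0 0 / 0 0 0 0 12 / 0 0 0 0 0 / 0 0 0 0 0
t=4: a0@(1,4) a1@(1,4) a2@(1,4) a3@(1,4) a4@(1,4) | pheromone: 0 0 0 0 0 / 0 0 0 0 16 / 0 0 0 0 0 / 0 0 0 0 0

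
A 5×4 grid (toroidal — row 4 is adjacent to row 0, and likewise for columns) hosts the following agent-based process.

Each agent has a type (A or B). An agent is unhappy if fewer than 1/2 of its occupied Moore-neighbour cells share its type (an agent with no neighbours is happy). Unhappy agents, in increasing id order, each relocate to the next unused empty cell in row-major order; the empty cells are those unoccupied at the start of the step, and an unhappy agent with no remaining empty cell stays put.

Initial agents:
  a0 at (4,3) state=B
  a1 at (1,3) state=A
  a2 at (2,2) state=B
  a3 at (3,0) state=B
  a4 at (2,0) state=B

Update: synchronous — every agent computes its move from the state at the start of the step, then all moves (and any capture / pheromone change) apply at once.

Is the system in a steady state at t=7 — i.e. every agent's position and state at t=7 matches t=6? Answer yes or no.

t=1: a0@(4,3):B a1@(0,0):A a2@(0,1):B a3@(3,0):B a4@(2,0):B
t=2: a0@(4,3):B a1@(0,2):A a2@(0,3):B a3@(3,0):B a4@(2,0):B
t=3: a0@(4,3):B a1@(0,0):A a2@(0,3):B a3@(3,0):B a4@(2,0):B
t=4: a0@(4,3):B a1@(0,1):A a2@(0,3):B a3@(3,0):B a4@(2,0):B
t=5: (unchanged — steady state)

yes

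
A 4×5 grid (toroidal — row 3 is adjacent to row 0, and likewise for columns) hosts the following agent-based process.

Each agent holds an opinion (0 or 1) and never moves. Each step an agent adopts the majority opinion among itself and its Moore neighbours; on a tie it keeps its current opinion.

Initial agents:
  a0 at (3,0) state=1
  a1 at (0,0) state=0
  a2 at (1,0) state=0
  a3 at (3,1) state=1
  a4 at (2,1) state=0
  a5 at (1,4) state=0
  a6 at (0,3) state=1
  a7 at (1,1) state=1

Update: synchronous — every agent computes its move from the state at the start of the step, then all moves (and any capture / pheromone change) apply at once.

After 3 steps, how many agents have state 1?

t=1: a0@(3,0):1 a1@(0,0):0 a2@(1,0):0 a3@(3,1):1 a4@(2,1):1 a5@(1,4):0 a6@(0,3):1 a7@(1,1):0
t=2: (unchanged — steady state)

4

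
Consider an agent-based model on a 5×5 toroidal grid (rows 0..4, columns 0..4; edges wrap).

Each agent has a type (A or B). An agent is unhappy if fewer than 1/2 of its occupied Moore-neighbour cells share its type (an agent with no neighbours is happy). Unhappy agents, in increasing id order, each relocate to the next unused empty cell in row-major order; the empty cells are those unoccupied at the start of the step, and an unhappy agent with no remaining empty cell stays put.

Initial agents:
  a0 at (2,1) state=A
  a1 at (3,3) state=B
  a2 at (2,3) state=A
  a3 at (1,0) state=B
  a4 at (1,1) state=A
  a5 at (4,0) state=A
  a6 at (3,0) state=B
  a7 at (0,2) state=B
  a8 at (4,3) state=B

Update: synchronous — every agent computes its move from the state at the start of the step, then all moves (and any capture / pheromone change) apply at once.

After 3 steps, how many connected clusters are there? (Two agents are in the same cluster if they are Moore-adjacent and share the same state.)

2

t=1: a0@(0,0):A a1@(3,3):B a2@(0,1):A a3@(0,3):B a4@(0,4):A a5@(1,2):A a6@(1,3):B a7@(0,2):B a8@(4,3):B
t=2: a0@(0,0):A a1@(3,3):B a2@(0,1):A a3@(0,3):B a4@(1,0):A a5@(1,1):A a6@(1,3):B a7@(0,2):B a8@(4,3):B
t=3: (unchanged — steady state)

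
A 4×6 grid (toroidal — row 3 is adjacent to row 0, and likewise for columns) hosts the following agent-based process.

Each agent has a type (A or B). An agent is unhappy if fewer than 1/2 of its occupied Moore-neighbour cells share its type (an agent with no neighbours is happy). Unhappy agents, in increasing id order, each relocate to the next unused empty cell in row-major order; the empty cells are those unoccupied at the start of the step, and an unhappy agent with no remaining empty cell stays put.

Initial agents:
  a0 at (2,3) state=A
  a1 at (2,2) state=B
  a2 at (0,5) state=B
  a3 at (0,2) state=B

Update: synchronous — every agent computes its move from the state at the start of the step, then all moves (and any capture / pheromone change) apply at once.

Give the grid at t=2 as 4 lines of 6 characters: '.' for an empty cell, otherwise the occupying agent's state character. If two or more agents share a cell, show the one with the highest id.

.BBAB.
......
......
......

t=1: a0@(0,0):A a1@(0,1):B a2@(0,5):B a3@(0,2):B
t=2: a0@(0,3):A a1@(0,1):B a2@(0,4):B a3@(0,2):B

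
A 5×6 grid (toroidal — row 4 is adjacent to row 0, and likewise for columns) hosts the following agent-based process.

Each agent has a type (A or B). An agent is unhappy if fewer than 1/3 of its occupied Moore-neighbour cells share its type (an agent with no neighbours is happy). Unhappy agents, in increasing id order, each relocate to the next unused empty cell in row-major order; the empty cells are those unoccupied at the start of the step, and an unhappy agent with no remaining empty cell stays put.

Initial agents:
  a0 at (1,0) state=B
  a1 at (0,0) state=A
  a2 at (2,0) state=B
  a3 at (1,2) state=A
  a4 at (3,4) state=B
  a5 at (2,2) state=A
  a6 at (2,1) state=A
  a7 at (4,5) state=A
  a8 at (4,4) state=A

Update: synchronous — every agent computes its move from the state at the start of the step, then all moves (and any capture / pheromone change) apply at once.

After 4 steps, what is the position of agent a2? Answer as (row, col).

(2, 0)

t=1: a0@(1,0):B a1@(0,0):A a2@(2,0):B a3@(1,2):A a4@(0,1):B a5@(2,2):A a6@(2,1):A a7@(4,5):A a8@(4,4):A
t=2: (unchanged — steady state)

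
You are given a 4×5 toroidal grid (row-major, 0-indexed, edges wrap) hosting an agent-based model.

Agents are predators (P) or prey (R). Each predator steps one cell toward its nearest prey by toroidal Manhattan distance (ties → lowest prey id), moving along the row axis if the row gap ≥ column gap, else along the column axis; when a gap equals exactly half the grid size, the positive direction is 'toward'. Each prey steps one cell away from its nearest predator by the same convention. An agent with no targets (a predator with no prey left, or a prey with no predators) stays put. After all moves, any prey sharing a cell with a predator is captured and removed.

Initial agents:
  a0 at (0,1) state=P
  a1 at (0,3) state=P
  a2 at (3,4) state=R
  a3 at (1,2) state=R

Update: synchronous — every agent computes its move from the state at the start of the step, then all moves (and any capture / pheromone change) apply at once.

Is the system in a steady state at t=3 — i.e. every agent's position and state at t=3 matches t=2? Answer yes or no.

no

t=1: a0@(1,1):P a1@(3,3):P a2@(2,4):R a3@(2,2):R
t=2: a0@(2,1):P a1@(2,3):P a2@(1,4):R a3@(3,2):R
t=3: a0@(3,1):P a1@(1,3):P a2@(0,4):R a3@(0,2):R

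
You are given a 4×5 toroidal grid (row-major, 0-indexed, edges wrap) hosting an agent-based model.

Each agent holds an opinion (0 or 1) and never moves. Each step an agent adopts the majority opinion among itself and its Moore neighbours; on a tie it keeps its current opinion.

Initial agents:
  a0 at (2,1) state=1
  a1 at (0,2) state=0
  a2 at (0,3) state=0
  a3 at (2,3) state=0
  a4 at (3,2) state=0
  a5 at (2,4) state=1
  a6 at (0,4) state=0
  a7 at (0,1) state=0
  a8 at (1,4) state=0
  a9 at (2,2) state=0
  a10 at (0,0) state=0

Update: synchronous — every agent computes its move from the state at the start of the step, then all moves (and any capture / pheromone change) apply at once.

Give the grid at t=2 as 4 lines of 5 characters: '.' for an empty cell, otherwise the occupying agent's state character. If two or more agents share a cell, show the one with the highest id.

00000
....0
.0000
..0..

t=1: a0@(2,1):0 a1@(0,2):0 a2@(0,3):0 a3@(2,3):0 a4@(3,2):0 a5@(2,4):0 a6@(0,4):0 a7@(0,1):0 a8@(1,4):0 a9@(2,2):0 a10@(0,0):0
t=2: (unchanged — steady state)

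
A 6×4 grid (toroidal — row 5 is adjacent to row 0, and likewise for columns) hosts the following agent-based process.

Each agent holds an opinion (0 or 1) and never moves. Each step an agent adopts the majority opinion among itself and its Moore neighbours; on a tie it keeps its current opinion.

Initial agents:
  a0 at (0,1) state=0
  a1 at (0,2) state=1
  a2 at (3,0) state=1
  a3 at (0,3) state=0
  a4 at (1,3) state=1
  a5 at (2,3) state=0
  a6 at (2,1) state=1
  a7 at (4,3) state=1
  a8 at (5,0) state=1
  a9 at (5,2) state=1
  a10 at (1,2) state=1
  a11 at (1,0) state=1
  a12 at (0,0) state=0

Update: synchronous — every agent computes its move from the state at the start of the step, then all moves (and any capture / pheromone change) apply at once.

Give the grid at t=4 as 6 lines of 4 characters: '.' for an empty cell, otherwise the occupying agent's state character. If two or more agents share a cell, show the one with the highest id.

t=1: a0@(0,1):1 a1@(0,2):1 a2@(3,0):1 a3@(0,3):1 a4@(1,3):1 a5@(2,3):1 a6@(2,1):1 a7@(4,3):1 a8@(5,0):0 a9@(5,2):1 a10@(1,2):1 a11@(1,0):0 a12@(0,0):0
t=2: a0@(0,1):1 a1@(0,2):1 a2@(3,0):1 a3@(0,3):1 a4@(1,3):1 a5@(2,3):1 a6@(2,1):1 a7@(4,3):1 a8@(5,0):1 a9@(5,2):1 a10@(1,2):1 a11@(1,0):1 a12@(0,0):0
t=3: a0@(0,1):1 a1@(0,2):1 a2@(3,0):1 a3@(0,3):1 a4@(1,3):1 a5@(2,3):1 a6@(2,1):1 a7@(4,3):1 a8@(5,0):1 a9@(5,2):1 a10@(1,2):1 a11@(1,0):1 a12@(0,0):1
t=4: (unchanged — steady state)

1111
1.11
.1.1
1...
...1
1.1.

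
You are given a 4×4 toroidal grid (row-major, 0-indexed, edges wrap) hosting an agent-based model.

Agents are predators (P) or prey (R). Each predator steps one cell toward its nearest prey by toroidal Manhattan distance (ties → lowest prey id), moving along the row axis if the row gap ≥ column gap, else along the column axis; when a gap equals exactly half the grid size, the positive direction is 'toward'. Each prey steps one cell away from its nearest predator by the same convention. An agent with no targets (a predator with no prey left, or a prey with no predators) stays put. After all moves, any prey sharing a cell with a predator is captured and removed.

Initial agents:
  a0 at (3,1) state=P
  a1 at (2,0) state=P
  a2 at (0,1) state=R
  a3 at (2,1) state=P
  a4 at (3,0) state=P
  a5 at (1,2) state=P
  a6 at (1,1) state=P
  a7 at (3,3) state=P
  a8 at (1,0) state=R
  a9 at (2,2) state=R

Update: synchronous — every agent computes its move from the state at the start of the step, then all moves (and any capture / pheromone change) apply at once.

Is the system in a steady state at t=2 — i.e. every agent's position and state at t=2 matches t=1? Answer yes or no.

no

t=1: a0@(0,1):P a1@(1,0):P a2@(1,1):R a3@(2,2):P a4@(0,0):P a5@(2,2):P a6@(0,1):P a7@(2,3):P
t=2: a0@(1,1):P a1@(1,1):P a2@(2,1):R a3@(1,2):P a4@(1,0):P a5@(1,2):P a6@(1,1):P a7@(2,0):P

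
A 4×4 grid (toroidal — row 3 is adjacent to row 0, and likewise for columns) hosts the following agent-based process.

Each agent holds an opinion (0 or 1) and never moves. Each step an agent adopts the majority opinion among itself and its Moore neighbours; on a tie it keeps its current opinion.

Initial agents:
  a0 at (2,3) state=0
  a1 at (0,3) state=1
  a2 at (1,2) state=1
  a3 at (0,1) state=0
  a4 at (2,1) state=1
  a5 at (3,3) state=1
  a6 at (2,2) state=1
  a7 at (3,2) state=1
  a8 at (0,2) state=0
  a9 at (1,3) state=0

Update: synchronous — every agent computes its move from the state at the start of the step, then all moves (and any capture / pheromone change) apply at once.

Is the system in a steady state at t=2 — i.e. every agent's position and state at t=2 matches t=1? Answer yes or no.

t=1: a0@(2,3):1 a1@(0,3):1 a2@(1,2):1 a3@(0,1):0 a4@(2,1):1 a5@(3,3):1 a6@(2,2):1 a7@(3,2):1 a8@(0,2):1 a9@(1,3):0
t=2: a0@(2,3):1 a1@(0,3):1 a2@(1,2):1 a3@(0,1):1 a4@(2,1):1 a5@(3,3):1 a6@(2,2):1 a7@(3,2):1 a8@(0,2):1 a9@(1,3):1

no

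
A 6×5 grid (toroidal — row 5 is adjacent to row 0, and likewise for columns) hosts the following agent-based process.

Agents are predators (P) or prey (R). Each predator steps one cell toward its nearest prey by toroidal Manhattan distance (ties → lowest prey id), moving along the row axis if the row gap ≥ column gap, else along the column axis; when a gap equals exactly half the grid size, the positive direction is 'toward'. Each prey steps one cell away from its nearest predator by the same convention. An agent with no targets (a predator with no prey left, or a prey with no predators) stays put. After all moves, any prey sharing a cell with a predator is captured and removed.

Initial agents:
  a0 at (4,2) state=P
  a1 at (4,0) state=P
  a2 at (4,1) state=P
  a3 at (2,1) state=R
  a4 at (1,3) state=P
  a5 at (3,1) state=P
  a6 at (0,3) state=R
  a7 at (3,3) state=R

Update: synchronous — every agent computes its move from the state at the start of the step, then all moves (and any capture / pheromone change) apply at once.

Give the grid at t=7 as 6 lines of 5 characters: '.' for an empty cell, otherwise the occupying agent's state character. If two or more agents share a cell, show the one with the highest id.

...P.
.R...
.P.R.
PPP..
.....
...R.

t=1: a0@(3,2):P a1@(3,0):P a2@(3,1):P a3@(1,1):R a4@(0,3):P a5@(2,1):P a6@(5,3):R a7@(2,3):R
t=2: a0@(2,2):P a1@(2,0):P a2@(2,1):P a3@(0,1):R a4@(5,3):P a5@(1,1):P a6@(4,3):R a7@(1,3):R
t=3: a0@(1,2):P a1@(1,0):P a2@(1,1):P a3@(5,1):R a4@(4,3):P a5@(0,1):P a6@(3,3):R a7@(0,3):R
t=4: a0@(0,2):P a1@(0,0):P a2@(0,1):P a3@(4,1):R a4@(3,3):P a5@(5,1):P a6@(2,3):R a7@(5,3):R
t=5: a0@(5,2):P a1@(5,0):P a2@(5,1):P a3@(3,1):R a4@(2,3):P a5@(4,1):P a6@(1,3):R a7@(4,3):R
t=6: a0@(4,2):P a1@(4,0):P a2@(4,1):P a3@(2,1):R a4@(1,3):P a5@(3,1):P a6@(0,3):R a7@(3,3):R
t=7: a0@(3,2):P a1@(3,0):P a2@(3,1):P a3@(1,1):R a4@(0,3):P a5@(2,1):P a6@(5,3):R a7@(2,3):R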